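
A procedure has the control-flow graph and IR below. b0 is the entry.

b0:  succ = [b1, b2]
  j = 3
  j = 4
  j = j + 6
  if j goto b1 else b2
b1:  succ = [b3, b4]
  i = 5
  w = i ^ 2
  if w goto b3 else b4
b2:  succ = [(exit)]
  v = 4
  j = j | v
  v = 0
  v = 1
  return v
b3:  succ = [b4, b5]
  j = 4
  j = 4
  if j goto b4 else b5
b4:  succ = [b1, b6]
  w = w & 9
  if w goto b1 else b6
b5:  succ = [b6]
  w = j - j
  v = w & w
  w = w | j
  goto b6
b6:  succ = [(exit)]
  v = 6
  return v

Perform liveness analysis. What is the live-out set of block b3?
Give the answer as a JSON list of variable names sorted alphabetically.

Answer: ["j", "w"]

Analysis:
Block summaries:
  b0: {j} / ∅
  b1: {i,w} / ∅
  b2: {j,v} / {j}
  b3: {j} / ∅
  b4: {w} / {w}
  b5: {v,w} / {j}
  b6: {v} / ∅

Liveness:
  b0 li=∅ lo={j}
  b1 li=∅ lo={w}
  b2 li={j} lo=∅
  b3 li={w} lo={j,w}
  b4 li={w} lo=∅
  b5 li={j} lo=∅
  b6 li=∅ lo=∅

live-out(b3) = ["j", "w"]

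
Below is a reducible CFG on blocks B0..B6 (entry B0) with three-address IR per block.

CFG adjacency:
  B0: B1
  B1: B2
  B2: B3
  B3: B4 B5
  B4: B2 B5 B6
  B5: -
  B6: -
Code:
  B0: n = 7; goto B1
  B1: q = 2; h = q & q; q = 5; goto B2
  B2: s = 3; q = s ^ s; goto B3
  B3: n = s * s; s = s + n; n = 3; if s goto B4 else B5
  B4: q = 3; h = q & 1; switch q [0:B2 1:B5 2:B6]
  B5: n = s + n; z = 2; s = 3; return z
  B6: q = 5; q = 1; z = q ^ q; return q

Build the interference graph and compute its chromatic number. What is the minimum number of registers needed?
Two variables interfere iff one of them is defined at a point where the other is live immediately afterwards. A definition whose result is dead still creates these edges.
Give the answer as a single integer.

Answer: 4

Working:
def/use:
  B0: def={n} ue=∅
  B1: def={h,q} ue=∅
  B2: def={q,s} ue=∅
  B3: def={n,s} ue={s}
  B4: def={h,q} ue=∅
  B5: def={n,s,z} ue={n,s}
  B6: def={q,z} ue=∅

Liveness:
  live B0: ∅→∅
  live B1: ∅→∅
  live B2: ∅→{s}
  live B3: {s}→{n,s}
  live B4: {n,s}→{n,s}
  live B5: {n,s}→∅
  live B6: ∅→∅

Conflict graph:
  h — {n,q,s}
  n — {h,q,s}
  q — {h,n,s,z}
  s — {h,n,q,z}
  z — {q,s}

Chromatic number:
  {h,n,q,s} pairwise interfere (4-clique) ⇒ χ ≥ 4
  assign h→R2 n→R3 q→R0 s→R1 z→R2 — no edge inside a register ⇒ χ ≤ 4
  χ = 4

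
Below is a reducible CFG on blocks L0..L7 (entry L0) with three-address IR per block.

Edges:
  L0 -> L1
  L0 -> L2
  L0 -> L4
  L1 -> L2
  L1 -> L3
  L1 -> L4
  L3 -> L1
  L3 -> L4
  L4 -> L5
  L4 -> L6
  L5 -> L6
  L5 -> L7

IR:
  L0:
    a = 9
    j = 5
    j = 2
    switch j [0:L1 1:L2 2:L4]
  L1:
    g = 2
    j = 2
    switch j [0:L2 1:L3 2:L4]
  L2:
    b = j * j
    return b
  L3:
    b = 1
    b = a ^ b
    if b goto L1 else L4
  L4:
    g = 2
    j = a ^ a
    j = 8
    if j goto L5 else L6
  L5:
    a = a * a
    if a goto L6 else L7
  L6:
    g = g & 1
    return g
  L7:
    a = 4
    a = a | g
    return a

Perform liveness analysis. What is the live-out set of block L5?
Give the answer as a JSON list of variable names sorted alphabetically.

Answer: ["g"]

Analysis:
Per-block:
  L0: def={a,j} ue=∅
  L1: def={g,j} ue=∅
  L2: def={b} ue={j}
  L3: def={b} ue={a}
  L4: def={g,j} ue={a}
  L5: def={a} ue={a}
  L6: def={g} ue={g}
  L7: def={a} ue={g}

Live sets:
  L0: in=∅ out={a,j}
  L1: in={a} out={a,j}
  L2: in={j} out=∅
  L3: in={a} out={a}
  L4: in={a} out={a,g}
  L5: in={a,g} out={g}
  L6: in={g} out=∅
  L7: in={g} out=∅

live-out(L5) = ["g"]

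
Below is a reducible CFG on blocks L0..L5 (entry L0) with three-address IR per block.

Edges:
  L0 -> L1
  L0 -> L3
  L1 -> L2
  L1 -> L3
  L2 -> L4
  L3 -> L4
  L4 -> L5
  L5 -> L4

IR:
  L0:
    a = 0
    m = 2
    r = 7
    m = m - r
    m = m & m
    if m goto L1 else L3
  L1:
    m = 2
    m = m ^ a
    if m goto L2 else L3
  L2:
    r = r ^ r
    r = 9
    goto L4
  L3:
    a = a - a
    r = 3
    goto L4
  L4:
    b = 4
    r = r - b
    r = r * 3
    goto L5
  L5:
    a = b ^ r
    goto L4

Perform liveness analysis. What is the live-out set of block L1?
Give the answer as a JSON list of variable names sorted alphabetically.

Block summaries:
  L0: def={a,m,r} ue=∅
  L1: def={m} ue={a}
  L2: def={r} ue={r}
  L3: def={a,r} ue={a}
  L4: def={b,r} ue={r}
  L5: def={a} ue={b,r}

Live sets:
  L0: in=∅ out={a,r}
  L1: in={a,r} out={a,r}
  L2: in={r} out={r}
  L3: in={a} out={r}
  L4: in={r} out={b,r}
  L5: in={b,r} out={r}

live-out(L1) = ["a", "r"]

Answer: ["a", "r"]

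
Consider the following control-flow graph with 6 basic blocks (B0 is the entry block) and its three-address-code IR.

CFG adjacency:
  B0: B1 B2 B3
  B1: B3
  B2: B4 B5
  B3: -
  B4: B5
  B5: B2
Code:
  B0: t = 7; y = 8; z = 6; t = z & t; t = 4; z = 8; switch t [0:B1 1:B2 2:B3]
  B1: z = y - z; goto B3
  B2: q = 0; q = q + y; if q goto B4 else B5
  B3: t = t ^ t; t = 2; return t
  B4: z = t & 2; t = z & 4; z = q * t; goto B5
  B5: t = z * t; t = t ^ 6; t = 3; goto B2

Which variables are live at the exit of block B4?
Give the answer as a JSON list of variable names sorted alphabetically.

Block summaries:
  B0: {t,y,z} / ∅
  B1: {z} / {y,z}
  B2: {q} / {y}
  B3: {t} / {t}
  B4: {t,z} / {q,t}
  B5: {t} / {t,z}

Backward fixpoint:
  live B0: ∅→{t,y,z}
  live B1: {t,y,z}→{t}
  live B2: {t,y,z}→{q,t,y,z}
  live B3: {t}→∅
  live B4: {q,t,y}→{t,y,z}
  live B5: {t,y,z}→{t,y,z}

live-out(B4) = ["t", "y", "z"]

Answer: ["t", "y", "z"]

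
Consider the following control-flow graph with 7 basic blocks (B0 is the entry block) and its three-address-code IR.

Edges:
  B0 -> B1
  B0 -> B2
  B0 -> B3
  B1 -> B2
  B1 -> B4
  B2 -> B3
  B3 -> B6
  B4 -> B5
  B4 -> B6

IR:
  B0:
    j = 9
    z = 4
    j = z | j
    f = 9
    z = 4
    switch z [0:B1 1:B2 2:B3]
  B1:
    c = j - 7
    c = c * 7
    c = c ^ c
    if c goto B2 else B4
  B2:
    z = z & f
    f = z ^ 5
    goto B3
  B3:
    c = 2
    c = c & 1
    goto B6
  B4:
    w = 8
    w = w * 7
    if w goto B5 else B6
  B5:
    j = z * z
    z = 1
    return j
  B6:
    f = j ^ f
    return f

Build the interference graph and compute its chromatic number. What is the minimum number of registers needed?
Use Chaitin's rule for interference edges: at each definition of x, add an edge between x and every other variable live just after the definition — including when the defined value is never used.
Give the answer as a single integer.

Per-block:
  B0 def {f,j,z} use ∅
  B1 def {c} use {j}
  B2 def {f,z} use {f,z}
  B3 def {c} use ∅
  B4 def {w} use ∅
  B5 def {j,z} use {z}
  B6 def {f} use {f,j}

Backward fixpoint:
  B0: in=∅ out={f,j,z}
  B1: in={f,j,z} out={f,j,z}
  B2: in={f,j,z} out={f,j}
  B3: in={f,j} out={f,j}
  B4: in={f,j,z} out={f,j,z}
  B5: in={z} out=∅
  B6: in={f,j} out=∅

Interference:
  c — {f,j,z}
  f — {c,j,w,z}
  j — {c,f,w,z}
  w — {f,j,z}
  z — {c,f,j,w}

Chromatic number:
  {c,f,j,z} pairwise interfere (4-clique) ⇒ χ ≥ 4
  4-colouring: r0={f}  r1={j}  r2={z}  r3={c,w}
  χ = 4

Answer: 4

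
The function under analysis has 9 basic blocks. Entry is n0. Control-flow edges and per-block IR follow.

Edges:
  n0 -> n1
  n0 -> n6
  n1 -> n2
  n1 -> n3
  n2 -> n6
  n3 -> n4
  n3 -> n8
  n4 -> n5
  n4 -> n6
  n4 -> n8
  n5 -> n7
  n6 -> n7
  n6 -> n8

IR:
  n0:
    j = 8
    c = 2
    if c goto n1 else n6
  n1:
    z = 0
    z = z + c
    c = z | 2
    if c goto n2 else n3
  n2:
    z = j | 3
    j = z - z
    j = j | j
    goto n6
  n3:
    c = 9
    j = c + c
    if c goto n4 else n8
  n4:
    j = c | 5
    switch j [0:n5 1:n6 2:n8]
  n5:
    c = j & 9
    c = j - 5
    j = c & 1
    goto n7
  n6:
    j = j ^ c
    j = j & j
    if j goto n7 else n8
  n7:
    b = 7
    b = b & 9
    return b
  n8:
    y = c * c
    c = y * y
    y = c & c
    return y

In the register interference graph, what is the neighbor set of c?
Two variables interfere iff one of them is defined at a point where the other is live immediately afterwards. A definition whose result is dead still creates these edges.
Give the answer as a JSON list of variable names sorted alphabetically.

Answer: ["j", "z"]

Derivation:
def/use:
  n0 def {c,j} use ∅
  n1 def {c,z} use {c}
  n2 def {j,z} use {j}
  n3 def {c,j} use ∅
  n4 def {j} use {c}
  n5 def {c,j} use {j}
  n6 def {j} use {c,j}
  n7 def {b} use ∅
  n8 def {c,y} use {c}

Live sets:
  n0: in=∅ out={c,j}
  n1: in={c,j} out={c,j}
  n2: in={c,j} out={c,j}
  n3: in=∅ out={c}
  n4: in={c} out={c,j}
  n5: in={j} out=∅
  n6: in={c,j} out={c}
  n7: in=∅ out=∅
  n8: in={c} out=∅

Interference:
  b — ∅
  c — {j,z}
  j — {c,z}
  y — ∅
  z — {c,j}

N(c) = ["j", "z"]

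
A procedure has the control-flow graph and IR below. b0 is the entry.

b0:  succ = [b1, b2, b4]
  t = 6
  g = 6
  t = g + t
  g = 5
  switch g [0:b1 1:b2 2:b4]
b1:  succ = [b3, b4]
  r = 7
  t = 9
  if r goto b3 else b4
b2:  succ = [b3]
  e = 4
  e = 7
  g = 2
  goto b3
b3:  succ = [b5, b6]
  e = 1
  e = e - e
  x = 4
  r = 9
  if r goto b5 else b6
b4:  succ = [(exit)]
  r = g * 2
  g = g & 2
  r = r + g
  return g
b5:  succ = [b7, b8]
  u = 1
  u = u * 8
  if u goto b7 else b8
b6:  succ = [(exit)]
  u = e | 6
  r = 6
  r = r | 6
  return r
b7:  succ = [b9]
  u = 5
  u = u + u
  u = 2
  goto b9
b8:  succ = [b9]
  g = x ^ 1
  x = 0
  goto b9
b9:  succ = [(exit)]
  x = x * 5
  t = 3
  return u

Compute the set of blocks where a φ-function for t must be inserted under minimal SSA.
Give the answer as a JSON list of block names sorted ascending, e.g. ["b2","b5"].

idom tree: b1←b0 b2←b0 b3←b0 b4←b0 b5←b3 b6←b3 b7←b5 b8←b5 b9←b5
Dom at joins:
  b3: preds {b1,b2}: {b0,b1} ∩ {b0,b2} = {b0}; idom=b0
  b4: preds {b0,b1}: {b0} ∩ {b0,b1} = {b0}; idom=b0
  b9: preds {b7,b8}: {b0,b3,b5,b7} ∩ {b0,b3,b5,b8} = {b0,b3,b5}; idom=b5

DF derivation:
  b3←b1: walk b1 to b0
  b3←b2: walk b2 to b0
  b4←b0: walk · to b0
  b4←b1: walk b1 to b0
  b9←b7: walk b7 to b5
  b9←b8: walk b8 to b5
  b0 → ∅
  b1 → {b3,b4}
  b2 → {b3}
  b3 → ∅
  b4 → ∅
  b5 → ∅
  b6 → ∅
  b7 → {b9}
  b8 → {b9}
  b9 → ∅

φ for t: defs {b0,b1,b9}
  DF⁺ = {b3,b4}

Answer: ["b3", "b4"]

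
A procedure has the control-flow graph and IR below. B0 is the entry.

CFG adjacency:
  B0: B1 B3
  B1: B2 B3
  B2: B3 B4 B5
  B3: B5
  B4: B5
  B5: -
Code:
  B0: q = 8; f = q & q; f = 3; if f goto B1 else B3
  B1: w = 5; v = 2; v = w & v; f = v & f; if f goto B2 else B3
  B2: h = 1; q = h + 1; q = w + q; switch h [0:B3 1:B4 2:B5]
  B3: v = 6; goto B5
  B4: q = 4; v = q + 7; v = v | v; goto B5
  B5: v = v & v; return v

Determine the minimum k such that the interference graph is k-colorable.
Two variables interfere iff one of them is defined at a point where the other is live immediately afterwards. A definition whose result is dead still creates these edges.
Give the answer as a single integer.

Answer: 4

Analysis:
def/use:
  B0: {f,q} / ∅
  B1: {f,v,w} / {f}
  B2: {h,q} / {w}
  B3: {v} / ∅
  B4: {q,v} / ∅
  B5: {v} / {v}

Live sets:
  B0: in=∅ out={f}
  B1: in={f} out={v,w}
  B2: in={v,w} out={v}
  B3: in=∅ out={v}
  B4: in=∅ out={v}
  B5: in={v} out=∅

Interfere edges:
  f — {v,w}
  h — {q,v,w}
  q — {h,v,w}
  v — {f,h,q,w}
  w — {f,h,q,v}

Chromatic number:
  lower bound: {h,q,v,w} mutually conflict ⇒ χ ≥ 4
  assign f→c2 h→c2 q→c3 v→c0 w→c1 — no edge inside a register ⇒ χ ≤ 4
  χ = 4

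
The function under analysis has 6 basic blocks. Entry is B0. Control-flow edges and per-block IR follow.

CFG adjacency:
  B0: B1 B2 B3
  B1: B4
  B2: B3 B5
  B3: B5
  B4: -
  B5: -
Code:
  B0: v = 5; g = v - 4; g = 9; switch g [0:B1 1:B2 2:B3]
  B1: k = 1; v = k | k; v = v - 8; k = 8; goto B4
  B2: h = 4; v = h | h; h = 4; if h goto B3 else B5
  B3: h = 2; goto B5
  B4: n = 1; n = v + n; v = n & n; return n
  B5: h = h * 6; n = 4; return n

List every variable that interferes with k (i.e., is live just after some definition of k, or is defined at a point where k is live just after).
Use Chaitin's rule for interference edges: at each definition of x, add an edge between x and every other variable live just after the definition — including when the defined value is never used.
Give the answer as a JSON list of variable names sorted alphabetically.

Block summaries:
  B0 def {g,v} use ∅
  B1 def {k,v} use ∅
  B2 def {h,v} use ∅
  B3 def {h} use ∅
  B4 def {n,v} use {v}
  B5 def {h,n} use {h}

Live sets:
  live B0: ∅→∅
  live B1: ∅→{v}
  live B2: ∅→{h}
  live B3: ∅→{h}
  live B4: {v}→∅
  live B5: {h}→∅

Conflict graph:
  g — ∅
  h — ∅
  k — {v}
  n — {v}
  v — {k,n}

N(k) = ["v"]

Answer: ["v"]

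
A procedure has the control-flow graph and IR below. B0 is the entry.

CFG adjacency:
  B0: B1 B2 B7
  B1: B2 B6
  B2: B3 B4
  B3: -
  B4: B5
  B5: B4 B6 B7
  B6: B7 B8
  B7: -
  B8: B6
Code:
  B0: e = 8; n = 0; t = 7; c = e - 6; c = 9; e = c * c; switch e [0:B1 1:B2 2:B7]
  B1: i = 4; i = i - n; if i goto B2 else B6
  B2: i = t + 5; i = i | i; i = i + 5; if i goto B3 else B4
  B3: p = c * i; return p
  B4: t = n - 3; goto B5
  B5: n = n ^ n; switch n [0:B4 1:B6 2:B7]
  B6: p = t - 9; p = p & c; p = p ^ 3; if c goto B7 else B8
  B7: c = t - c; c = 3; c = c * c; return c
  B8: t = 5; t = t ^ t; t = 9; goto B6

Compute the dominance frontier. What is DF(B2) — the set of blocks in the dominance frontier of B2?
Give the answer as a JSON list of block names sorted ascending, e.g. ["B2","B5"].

Answer: ["B6", "B7"]

Working:
idom tree: B1←B0 B2←B0 B3←B2 B4←B2 B5←B4 B6←B0 B7←B0 B8←B6
Join-block Dom:
  B2: preds {B0,B1}: {B0} ∩ {B0,B1} = {B0}; idom=B0
  B4: preds {B2,B5}: {B0,B2} ∩ {B0,B2,B4,B5} = {B0,B2}; idom=B2
  B6: preds {B1,B5,B8}: {B0,B1} ∩ {B0,B2,B4,B5} ∩ {B0,B6,B8} = {B0}; idom=B0
  B7: preds {B0,B5,B6}: {B0} ∩ {B0,B2,B4,B5} ∩ {B0,B6} = {B0}; idom=B0

Frontier:
  B2←B0: walk · to B0
  B2←B1: walk B1 to B0
  B4←B2: walk · to B2
  B4←B5: walk B5→B4 to B2
  B6←B1: walk B1 to B0
  B6←B5: walk B5→B4→B2 to B0
  B6←B8: walk B8→B6 to B0
  B7←B0: walk · to B0
  B7←B5: walk B5→B4→B2 to B0
  B7←B6: walk B6 to B0
  B0 → ∅
  B1 → {B2,B6}
  B2 → {B6,B7}
  B3 → ∅
  B4 → {B4,B6,B7}
  B5 → {B4,B6,B7}
  B6 → {B6,B7}
  B7 → ∅
  B8 → {B6}

DF(B2) = ["B6", "B7"]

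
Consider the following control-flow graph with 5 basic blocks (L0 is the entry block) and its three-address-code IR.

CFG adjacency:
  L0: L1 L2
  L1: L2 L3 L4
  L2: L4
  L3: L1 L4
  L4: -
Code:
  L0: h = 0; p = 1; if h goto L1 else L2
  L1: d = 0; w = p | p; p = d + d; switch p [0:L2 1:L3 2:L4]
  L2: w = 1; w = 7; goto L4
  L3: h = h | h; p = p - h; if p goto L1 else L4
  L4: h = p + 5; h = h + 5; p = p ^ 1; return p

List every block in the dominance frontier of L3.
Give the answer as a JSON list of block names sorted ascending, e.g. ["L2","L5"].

idom tree: L1←L0 L2←L0 L3←L1 L4←L0
Join-block Dom:
  L1: preds {L0,L3}: {L0} ∩ {L0,L1,L3} = {L0}; idom=L0
  L2: preds {L0,L1}: {L0} ∩ {L0,L1} = {L0}; idom=L0
  L4: preds {L1,L2,L3}: {L0,L1} ∩ {L0,L2} ∩ {L0,L1,L3} = {L0}; idom=L0

Frontier:
  join L1 pred L0: · stop@L0
  join L1 pred L3: L3→L1 stop@L0
  join L2 pred L0: · stop@L0
  join L2 pred L1: L1 stop@L0
  join L4 pred L1: L1 stop@L0
  join L4 pred L2: L2 stop@L0
  join L4 pred L3: L3→L1 stop@L0
  L0 → ∅
  L1 → {L1,L2,L4}
  L2 → {L4}
  L3 → {L1,L4}
  L4 → ∅

DF(L3) = ["L1", "L4"]

Answer: ["L1", "L4"]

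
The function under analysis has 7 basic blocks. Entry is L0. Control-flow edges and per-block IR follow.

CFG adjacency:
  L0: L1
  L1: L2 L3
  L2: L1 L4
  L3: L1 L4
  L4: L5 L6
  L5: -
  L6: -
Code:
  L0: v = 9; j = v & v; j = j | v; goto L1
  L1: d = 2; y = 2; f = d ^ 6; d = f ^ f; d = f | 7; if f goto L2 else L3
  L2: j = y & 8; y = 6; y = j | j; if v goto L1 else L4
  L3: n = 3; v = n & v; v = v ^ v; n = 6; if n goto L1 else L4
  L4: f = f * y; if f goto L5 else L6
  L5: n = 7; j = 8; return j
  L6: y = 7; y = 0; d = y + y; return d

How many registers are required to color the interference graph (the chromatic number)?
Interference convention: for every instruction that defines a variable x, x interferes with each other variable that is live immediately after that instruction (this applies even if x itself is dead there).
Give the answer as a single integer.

Answer: 4

Working:
def/use:
  L0: {j,v} / ∅
  L1: {d,f,y} / ∅
  L2: {j,y} / {v,y}
  L3: {n,v} / {v}
  L4: {f} / {f,y}
  L5: {j,n} / ∅
  L6: {d,y} / ∅

Liveness:
  L0: in=∅ out={v}
  L1: in={v} out={f,v,y}
  L2: in={f,v,y} out={f,v,y}
  L3: in={f,v,y} out={f,v,y}
  L4: in={f,y} out=∅
  L5: in=∅ out=∅
  L6: in=∅ out=∅

Conflict graph:
  d — {f,v,y}
  f — {d,j,n,v,y}
  j — {f,v,y}
  n — {f,v,y}
  v — {d,f,j,n,y}
  y — {d,f,j,n,v}

Chromatic number:
  {d,f,v,y} pairwise interfere (4-clique) ⇒ χ ≥ 4
  assign d→R3 f→R0 j→R3 n→R3 v→R1 y→R2 — no edge inside a register ⇒ χ ≤ 4
  χ = 4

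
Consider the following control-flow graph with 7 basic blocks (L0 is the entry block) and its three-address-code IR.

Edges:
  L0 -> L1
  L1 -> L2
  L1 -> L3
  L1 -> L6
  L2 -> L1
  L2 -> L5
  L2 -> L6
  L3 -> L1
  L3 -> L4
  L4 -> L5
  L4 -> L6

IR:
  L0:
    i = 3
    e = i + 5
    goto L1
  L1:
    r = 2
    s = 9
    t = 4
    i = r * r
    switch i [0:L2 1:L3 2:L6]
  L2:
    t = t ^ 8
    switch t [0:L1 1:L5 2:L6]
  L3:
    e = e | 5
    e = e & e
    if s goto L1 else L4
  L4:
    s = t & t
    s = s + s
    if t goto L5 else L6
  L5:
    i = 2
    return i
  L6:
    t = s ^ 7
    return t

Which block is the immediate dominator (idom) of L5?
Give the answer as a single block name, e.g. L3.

Answer: L1

Working:
idom tree: L1←L0 L2←L1 L3←L1 L4←L3 L5←L1 L6←L1
Join-block Dom:
  L1: preds {L0,L2,L3}: {L0} ∩ {L0,L1,L2} ∩ {L0,L1,L3} = {L0}; idom=L0
  L5: preds {L2,L4}: {L0,L1,L2} ∩ {L0,L1,L3,L4} = {L0,L1}; idom=L1
  L6: preds {L1,L2,L4}: {L0,L1} ∩ {L0,L1,L2} ∩ {L0,L1,L3,L4} = {L0,L1}; idom=L1

idom(L5) = L1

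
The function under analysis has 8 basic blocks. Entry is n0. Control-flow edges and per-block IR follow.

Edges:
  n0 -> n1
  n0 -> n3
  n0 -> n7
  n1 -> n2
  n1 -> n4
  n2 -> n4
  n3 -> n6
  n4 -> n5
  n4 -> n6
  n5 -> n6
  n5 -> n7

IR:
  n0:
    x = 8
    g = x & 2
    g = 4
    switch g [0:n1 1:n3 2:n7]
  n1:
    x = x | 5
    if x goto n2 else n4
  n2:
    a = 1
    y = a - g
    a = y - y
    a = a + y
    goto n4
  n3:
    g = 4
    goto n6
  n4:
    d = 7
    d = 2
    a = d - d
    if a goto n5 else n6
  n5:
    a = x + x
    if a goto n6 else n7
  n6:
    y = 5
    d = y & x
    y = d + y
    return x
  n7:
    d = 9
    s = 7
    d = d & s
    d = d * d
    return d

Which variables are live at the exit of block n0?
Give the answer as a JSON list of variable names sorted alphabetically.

Per-block:
  n0: def={g,x} ue=∅
  n1: def={x} ue={x}
  n2: def={a,y} ue={g}
  n3: def={g} ue=∅
  n4: def={a,d} ue=∅
  n5: def={a} ue={x}
  n6: def={d,y} ue={x}
  n7: def={d,s} ue=∅

Liveness:
  n0: in=∅ out={g,x}
  n1: in={g,x} out={g,x}
  n2: in={g,x} out={x}
  n3: in={x} out={x}
  n4: in={x} out={x}
  n5: in={x} out={x}
  n6: in={x} out=∅
  n7: in=∅ out=∅

live-out(n0) = ["g", "x"]

Answer: ["g", "x"]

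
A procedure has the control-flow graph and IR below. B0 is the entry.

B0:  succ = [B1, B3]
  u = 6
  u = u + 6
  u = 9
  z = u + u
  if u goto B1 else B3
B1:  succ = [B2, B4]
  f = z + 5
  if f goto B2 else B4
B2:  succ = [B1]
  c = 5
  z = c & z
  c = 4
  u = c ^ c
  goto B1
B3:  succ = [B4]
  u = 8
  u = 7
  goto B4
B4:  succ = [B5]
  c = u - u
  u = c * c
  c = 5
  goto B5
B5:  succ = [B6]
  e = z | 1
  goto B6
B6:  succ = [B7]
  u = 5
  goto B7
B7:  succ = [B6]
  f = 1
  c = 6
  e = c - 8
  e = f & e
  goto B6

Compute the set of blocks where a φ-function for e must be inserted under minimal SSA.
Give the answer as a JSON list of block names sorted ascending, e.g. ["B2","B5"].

idom tree: B1←B0 B2←B1 B3←B0 B4←B0 B5←B4 B6←B5 B7←B6
Dom∩ at merges:
  B1: preds {B0,B2}: {B0} ∩ {B0,B1,B2} = {B0}; idom=B0
  B4: preds {B1,B3}: {B0,B1} ∩ {B0,B3} = {B0}; idom=B0
  B6: preds {B5,B7}: {B0,B4,B5} ∩ {B0,B4,B5,B6,B7} = {B0,B4,B5}; idom=B5

DF derivation:
  B1←B0: walk · to B0
  B1←B2: walk B2→B1 to B0
  B4←B1: walk B1 to B0
  B4←B3: walk B3 to B0
  B6←B5: walk · to B5
  B6←B7: walk B7→B6 to B5
  B0 → ∅
  B1 → {B1,B4}
  B2 → {B1}
  B3 → {B4}
  B4 → ∅
  B5 → ∅
  B6 → {B6}
  B7 → {B6}

φ for e: defs {B5,B7}
  DF⁺ = {B6}

Answer: ["B6"]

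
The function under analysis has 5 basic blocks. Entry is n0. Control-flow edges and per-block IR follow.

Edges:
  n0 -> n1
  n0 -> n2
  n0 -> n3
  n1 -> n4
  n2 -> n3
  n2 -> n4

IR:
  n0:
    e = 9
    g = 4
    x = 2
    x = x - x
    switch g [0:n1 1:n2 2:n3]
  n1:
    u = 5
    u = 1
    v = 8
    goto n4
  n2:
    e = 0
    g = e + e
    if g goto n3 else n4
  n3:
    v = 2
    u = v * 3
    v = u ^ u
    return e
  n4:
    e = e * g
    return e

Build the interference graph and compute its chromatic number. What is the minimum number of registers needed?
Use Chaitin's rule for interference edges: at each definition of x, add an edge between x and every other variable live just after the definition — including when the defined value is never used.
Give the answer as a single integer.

Block summaries:
  n0 def {e,g,x} use ∅
  n1 def {u,v} use ∅
  n2 def {e,g} use ∅
  n3 def {u,v} use {e}
  n4 def {e} use {e,g}

Live sets:
  n0 li=∅ lo={e,g}
  n1 li={e,g} lo={e,g}
  n2 li=∅ lo={e,g}
  n3 li={e} lo=∅
  n4 li={e,g} lo=∅

Interference:
  e — {g,u,v,x}
  g — {e,u,v,x}
  u — {e,g}
  v — {e,g}
  x — {e,g}

Chromatic number:
  clique {e,g,u} ⇒ need ≥ 3
  3-colouring: R0={e}  R1={g}  R2={u,v,x}
  χ = 3

Answer: 3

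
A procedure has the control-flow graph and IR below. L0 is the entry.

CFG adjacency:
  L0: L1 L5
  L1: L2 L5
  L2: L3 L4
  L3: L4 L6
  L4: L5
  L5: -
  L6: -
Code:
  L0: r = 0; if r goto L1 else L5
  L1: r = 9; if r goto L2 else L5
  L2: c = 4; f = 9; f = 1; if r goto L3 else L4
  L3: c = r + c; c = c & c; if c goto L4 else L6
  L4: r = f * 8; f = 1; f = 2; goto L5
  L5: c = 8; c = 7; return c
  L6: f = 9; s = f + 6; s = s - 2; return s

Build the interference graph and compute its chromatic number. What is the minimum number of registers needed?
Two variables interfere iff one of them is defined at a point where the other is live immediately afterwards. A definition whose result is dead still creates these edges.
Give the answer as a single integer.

def/use:
  L0: def={r} ue=∅
  L1: def={r} ue=∅
  L2: def={c,f} ue={r}
  L3: def={c} ue={c,r}
  L4: def={f,r} ue={f}
  L5: def={c} ue=∅
  L6: def={f,s} ue=∅

Backward fixpoint:
  live L0: ∅→∅
  live L1: ∅→{r}
  live L2: {r}→{c,f,r}
  live L3: {c,f,r}→{f}
  live L4: {f}→∅
  live L5: ∅→∅
  live L6: ∅→∅

Interference:
  c — {f,r}
  f — {c,r}
  r — {c,f}
  s — ∅

Chromatic number:
  clique {c,f,r} ⇒ need ≥ 3
  assign c→c0 f→c1 r→c2 s→c0 — no edge inside a register ⇒ χ ≤ 3
  χ = 3

Answer: 3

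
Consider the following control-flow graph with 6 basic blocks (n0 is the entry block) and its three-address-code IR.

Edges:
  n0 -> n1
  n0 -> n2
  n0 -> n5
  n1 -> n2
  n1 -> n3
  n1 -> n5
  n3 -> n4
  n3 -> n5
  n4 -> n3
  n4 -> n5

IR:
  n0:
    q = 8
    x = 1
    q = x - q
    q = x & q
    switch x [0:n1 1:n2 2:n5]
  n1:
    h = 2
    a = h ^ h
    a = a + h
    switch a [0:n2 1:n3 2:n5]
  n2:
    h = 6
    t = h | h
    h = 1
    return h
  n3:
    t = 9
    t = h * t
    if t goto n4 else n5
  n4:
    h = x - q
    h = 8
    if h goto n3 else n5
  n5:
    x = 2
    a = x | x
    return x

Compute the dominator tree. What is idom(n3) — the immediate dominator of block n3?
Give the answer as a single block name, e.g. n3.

Answer: n1

Working:
idom tree: n1←n0 n2←n0 n3←n1 n4←n3 n5←n0
Dom∩ at merges:
  n2: preds {n0,n1}: {n0} ∩ {n0,n1} = {n0}; idom=n0
  n3: preds {n1,n4}: {n0,n1} ∩ {n0,n1,n3,n4} = {n0,n1}; idom=n1
  n5: preds {n0,n1,n3,n4}: {n0} ∩ {n0,n1} ∩ {n0,n1,n3} ∩ {n0,n1,n3,n4} = {n0}; idom=n0

idom(n3) = n1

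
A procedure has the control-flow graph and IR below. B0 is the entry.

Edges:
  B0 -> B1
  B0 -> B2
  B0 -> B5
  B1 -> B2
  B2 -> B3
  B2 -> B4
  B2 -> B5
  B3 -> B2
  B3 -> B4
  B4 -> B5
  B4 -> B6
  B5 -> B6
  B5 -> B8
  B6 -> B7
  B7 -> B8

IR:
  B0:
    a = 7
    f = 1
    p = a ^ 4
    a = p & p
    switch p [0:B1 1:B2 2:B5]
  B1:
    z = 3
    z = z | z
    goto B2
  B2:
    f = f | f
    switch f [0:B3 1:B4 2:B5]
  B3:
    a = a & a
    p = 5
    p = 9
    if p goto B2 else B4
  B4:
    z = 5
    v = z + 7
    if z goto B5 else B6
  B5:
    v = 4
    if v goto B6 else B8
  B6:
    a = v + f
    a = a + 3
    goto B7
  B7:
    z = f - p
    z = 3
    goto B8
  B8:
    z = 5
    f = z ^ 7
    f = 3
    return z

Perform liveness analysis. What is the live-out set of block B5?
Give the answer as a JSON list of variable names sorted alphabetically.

Per-block:
  B0: def={a,f,p} ue=∅
  B1: def={z} ue=∅
  B2: def={f} ue={f}
  B3: def={a,p} ue={a}
  B4: def={v,z} ue=∅
  B5: def={v} ue=∅
  B6: def={a} ue={f,v}
  B7: def={z} ue={f,p}
  B8: def={f,z} ue=∅

Liveness:
  B0: in=∅ out={a,f,p}
  B1: in={a,f,p} out={a,f,p}
  B2: in={a,f,p} out={a,f,p}
  B3: in={a,f} out={a,f,p}
  B4: in={f,p} out={f,p,v}
  B5: in={f,p} out={f,p,v}
  B6: in={f,p,v} out={f,p}
  B7: in={f,p} out=∅
  B8: in=∅ out=∅

live-out(B5) = ["f", "p", "v"]

Answer: ["f", "p", "v"]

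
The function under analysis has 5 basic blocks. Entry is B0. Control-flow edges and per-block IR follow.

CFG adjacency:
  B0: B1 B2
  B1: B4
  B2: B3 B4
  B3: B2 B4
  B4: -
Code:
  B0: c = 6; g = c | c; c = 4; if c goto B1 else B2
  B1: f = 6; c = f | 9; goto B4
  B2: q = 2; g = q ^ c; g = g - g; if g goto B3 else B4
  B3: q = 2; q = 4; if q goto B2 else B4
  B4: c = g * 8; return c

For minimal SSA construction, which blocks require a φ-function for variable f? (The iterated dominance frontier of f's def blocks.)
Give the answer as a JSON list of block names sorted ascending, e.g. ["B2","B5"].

idom tree: B1←B0 B2←B0 B3←B2 B4←B0
Dom at joins:
  B2: preds {B0,B3}: {B0} ∩ {B0,B2,B3} = {B0}; idom=B0
  B4: preds {B1,B2,B3}: {B0,B1} ∩ {B0,B2} ∩ {B0,B2,B3} = {B0}; idom=B0

DF walk-up:
  B2←B0: walk · to B0
  B2←B3: walk B3→B2 to B0
  B4←B1: walk B1 to B0
  B4←B2: walk B2 to B0
  B4←B3: walk B3→B2 to B0
  B0: DF=∅
  B1: DF={B4}
  B2: DF={B2,B4}
  B3: DF={B2,B4}
  B4: DF=∅

φ for f: defs {B1}
  DF⁺ = {B4}

Answer: ["B4"]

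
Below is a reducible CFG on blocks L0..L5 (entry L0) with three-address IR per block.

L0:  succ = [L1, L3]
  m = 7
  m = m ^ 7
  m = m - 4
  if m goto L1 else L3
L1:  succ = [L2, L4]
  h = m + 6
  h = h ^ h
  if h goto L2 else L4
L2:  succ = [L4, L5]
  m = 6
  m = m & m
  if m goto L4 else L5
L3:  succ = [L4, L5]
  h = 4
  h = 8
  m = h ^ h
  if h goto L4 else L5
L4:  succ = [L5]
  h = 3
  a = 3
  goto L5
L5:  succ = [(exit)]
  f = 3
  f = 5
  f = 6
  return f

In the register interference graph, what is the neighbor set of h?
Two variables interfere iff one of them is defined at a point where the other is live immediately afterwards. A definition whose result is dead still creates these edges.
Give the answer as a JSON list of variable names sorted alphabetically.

Answer: ["m"]

Analysis:
Per-block:
  L0 def {m} use ∅
  L1 def {h} use {m}
  L2 def {m} use ∅
  L3 def {h,m} use ∅
  L4 def {a,h} use ∅
  L5 def {f} use ∅

Live sets:
  L0 li=∅ lo={m}
  L1 li={m} lo=∅
  L2 li=∅ lo=∅
  L3 li=∅ lo=∅
  L4 li=∅ lo=∅
  L5 li=∅ lo=∅

Interfere edges:
  a: ∅
  f: ∅
  h: {m}
  m: {h}

N(h) = ["m"]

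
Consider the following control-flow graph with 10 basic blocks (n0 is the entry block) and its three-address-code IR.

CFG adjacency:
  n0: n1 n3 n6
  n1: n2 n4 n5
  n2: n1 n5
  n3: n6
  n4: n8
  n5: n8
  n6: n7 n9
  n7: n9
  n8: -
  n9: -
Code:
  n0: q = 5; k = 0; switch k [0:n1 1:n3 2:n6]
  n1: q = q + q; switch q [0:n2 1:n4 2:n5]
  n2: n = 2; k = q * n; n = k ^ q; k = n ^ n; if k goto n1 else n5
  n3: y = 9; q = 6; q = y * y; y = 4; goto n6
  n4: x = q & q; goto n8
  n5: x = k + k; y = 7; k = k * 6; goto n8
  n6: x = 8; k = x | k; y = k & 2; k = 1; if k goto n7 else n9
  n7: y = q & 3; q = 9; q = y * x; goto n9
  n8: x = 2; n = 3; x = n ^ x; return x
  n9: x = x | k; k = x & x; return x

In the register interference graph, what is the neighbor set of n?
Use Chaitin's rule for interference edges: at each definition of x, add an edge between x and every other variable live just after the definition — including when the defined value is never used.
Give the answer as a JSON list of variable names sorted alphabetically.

Per-block:
  n0: {k,q} / ∅
  n1: {q} / {q}
  n2: {k,n} / {q}
  n3: {q,y} / ∅
  n4: {x} / {q}
  n5: {k,x,y} / {k}
  n6: {k,x,y} / {k}
  n7: {q,y} / {q,x}
  n8: {n,x} / ∅
  n9: {k,x} / {k,x}

Backward fixpoint:
  n0: in=∅ out={k,q}
  n1: in={k,q} out={k,q}
  n2: in={q} out={k,q}
  n3: in={k} out={k,q}
  n4: in={q} out=∅
  n5: in={k} out=∅
  n6: in={k,q} out={k,q,x}
  n7: in={k,q,x} out={k,x}
  n8: in=∅ out=∅
  n9: in={k,x} out=∅

Interfere edges:
  k: {q,x,y}
  n: {q,x}
  q: {k,n,x,y}
  x: {k,n,q,y}
  y: {k,q,x}

N(n) = ["q", "x"]

Answer: ["q", "x"]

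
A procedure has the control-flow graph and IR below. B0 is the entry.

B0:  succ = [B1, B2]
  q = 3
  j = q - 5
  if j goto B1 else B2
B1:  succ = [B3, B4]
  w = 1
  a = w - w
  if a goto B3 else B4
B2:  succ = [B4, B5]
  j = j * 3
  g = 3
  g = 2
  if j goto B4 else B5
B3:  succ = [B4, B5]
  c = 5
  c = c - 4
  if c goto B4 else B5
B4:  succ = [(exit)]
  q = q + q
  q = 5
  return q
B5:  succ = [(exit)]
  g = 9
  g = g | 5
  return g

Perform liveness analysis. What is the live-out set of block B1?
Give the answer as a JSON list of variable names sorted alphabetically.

Answer: ["q"]

Working:
Block summaries:
  B0: {j,q} / ∅
  B1: {a,w} / ∅
  B2: {g,j} / {j}
  B3: {c} / ∅
  B4: {q} / {q}
  B5: {g} / ∅

Backward fixpoint:
  B0 li=∅ lo={j,q}
  B1 li={q} lo={q}
  B2 li={j,q} lo={q}
  B3 li={q} lo={q}
  B4 li={q} lo=∅
  B5 li=∅ lo=∅

live-out(B1) = ["q"]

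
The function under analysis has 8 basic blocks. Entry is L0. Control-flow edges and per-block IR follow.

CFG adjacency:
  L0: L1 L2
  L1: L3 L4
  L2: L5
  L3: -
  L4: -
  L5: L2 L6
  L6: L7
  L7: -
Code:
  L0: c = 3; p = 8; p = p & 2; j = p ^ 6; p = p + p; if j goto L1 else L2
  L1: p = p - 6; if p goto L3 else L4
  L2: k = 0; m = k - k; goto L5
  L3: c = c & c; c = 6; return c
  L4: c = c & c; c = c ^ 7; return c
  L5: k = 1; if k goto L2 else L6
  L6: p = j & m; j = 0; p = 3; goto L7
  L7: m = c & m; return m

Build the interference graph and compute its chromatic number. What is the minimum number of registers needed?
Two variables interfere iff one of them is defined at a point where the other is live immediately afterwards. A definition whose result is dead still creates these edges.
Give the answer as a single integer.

def/use:
  L0: def={c,j,p} ue=∅
  L1: def={p} ue={p}
  L2: def={k,m} ue=∅
  L3: def={c} ue={c}
  L4: def={c} ue={c}
  L5: def={k} ue=∅
  L6: def={j,p} ue={j,m}
  L7: def={m} ue={c,m}

Live sets:
  L0 li=∅ lo={c,j,p}
  L1 li={c,p} lo={c}
  L2 li={c,j} lo={c,j,m}
  L3 li={c} lo=∅
  L4 li={c} lo=∅
  L5 li={c,j,m} lo={c,j,m}
  L6 li={c,j,m} lo={c,m}
  L7 li={c,m} lo=∅

Interference:
  c — {j,k,m,p}
  j — {c,k,m,p}
  k — {c,j,m}
  m — {c,j,k,p}
  p — {c,j,m}

Colouring:
  {c,j,k,m} pairwise interfere (4-clique) ⇒ χ ≥ 4
  4-colouring: R0={c}  R1={j}  R2={m}  R3={k,p}
  χ = 4

Answer: 4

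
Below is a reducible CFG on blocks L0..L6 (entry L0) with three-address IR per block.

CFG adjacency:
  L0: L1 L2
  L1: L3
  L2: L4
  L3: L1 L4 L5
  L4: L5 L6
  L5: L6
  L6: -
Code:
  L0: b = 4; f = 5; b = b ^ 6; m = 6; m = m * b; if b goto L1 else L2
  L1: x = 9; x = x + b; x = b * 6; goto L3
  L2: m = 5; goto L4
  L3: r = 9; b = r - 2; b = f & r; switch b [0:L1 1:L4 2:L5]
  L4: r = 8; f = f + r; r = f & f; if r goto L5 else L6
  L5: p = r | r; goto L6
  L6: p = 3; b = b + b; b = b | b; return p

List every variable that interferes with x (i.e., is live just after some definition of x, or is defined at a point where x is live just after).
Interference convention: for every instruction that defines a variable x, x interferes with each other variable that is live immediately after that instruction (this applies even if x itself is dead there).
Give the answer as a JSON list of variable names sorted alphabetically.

Answer: ["b", "f"]

Analysis:
Per-block:
  L0: def={b,f,m} ue=∅
  L1: def={x} ue={b}
  L2: def={m} ue=∅
  L3: def={b,r} ue={f}
  L4: def={f,r} ue={f}
  L5: def={p} ue={r}
  L6: def={b,p} ue={b}

Live sets:
  L0: in=∅ out={b,f}
  L1: in={b,f} out={f}
  L2: in={b,f} out={b,f}
  L3: in={f} out={b,f,r}
  L4: in={b,f} out={b,r}
  L5: in={b,r} out={b}
  L6: in={b} out=∅

Interfere edges:
  b — {f,m,p,r,x}
  f — {b,m,r,x}
  m — {b,f}
  p — {b}
  r — {b,f}
  x — {b,f}

N(x) = ["b", "f"]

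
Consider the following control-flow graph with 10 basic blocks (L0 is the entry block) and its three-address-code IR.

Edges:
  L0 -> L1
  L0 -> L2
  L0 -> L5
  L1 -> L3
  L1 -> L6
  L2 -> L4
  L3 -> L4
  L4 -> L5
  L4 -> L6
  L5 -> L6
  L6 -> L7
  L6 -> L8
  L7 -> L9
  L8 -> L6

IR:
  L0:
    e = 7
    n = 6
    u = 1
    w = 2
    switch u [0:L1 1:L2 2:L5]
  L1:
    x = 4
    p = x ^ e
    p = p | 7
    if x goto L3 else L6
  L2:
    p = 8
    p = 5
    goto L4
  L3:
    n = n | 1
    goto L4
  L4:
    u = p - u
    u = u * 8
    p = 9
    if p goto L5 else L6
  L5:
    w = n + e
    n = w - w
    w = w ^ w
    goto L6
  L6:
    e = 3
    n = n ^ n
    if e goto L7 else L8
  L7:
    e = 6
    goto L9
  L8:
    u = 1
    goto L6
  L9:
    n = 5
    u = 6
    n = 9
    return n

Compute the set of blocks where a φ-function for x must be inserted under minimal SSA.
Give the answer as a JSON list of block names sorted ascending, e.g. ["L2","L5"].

Answer: ["L4", "L5", "L6"]

Derivation:
idom tree: L1←L0 L2←L0 L3←L1 L4←L0 L5←L0 L6←L0 L7←L6 L8←L6 L9←L7
Join-block Dom:
  L4: preds {L2,L3}: {L0,L2} ∩ {L0,L1,L3} = {L0}; idom=L0
  L5: preds {L0,L4}: {L0} ∩ {L0,L4} = {L0}; idom=L0
  L6: preds {L1,L4,L5,L8}: {L0,L1} ∩ {L0,L4} ∩ {L0,L5} ∩ {L0,L6,L8} = {L0}; idom=L0

DF derivation:
  L4←L2: walk L2 to L0
  L4←L3: walk L3→L1 to L0
  L5←L0: walk · to L0
  L5←L4: walk L4 to L0
  L6←L1: walk L1 to L0
  L6←L4: walk L4 to L0
  L6←L5: walk L5 to L0
  L6←L8: walk L8→L6 to L0
  L0 → ∅
  L1 → {L4,L6}
  L2 → {L4}
  L3 → {L4}
  L4 → {L5,L6}
  L5 → {L6}
  L6 → {L6}
  L7 → ∅
  L8 → {L6}
  L9 → ∅

φ for x: defs {L1}
  DF⁺ = {L4,L5,L6}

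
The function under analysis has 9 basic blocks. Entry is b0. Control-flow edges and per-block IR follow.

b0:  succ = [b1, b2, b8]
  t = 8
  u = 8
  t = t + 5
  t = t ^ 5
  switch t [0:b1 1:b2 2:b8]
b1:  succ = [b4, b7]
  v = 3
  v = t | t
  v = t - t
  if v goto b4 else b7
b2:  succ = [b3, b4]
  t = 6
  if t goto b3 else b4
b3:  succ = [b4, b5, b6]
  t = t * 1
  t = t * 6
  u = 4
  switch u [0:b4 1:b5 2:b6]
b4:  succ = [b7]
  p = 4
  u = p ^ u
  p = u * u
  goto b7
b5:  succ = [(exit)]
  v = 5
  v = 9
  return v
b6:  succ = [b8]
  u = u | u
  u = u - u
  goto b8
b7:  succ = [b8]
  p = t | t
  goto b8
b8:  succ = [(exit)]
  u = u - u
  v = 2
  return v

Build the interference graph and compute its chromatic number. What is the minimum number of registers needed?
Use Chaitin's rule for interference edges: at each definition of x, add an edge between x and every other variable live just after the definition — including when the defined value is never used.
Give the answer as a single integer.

Answer: 3

Derivation:
Per-block:
  b0: def={t,u} ue=∅
  b1: def={v} ue={t}
  b2: def={t} ue=∅
  b3: def={t,u} ue={t}
  b4: def={p,u} ue={u}
  b5: def={v} ue=∅
  b6: def={u} ue={u}
  b7: def={p} ue={t}
  b8: def={u,v} ue={u}

Live sets:
  live b0: ∅→{t,u}
  live b1: {t,u}→{t,u}
  live b2: {u}→{t,u}
  live b3: {t}→{t,u}
  live b4: {t,u}→{t,u}
  live b5: ∅→∅
  live b6: {u}→{u}
  live b7: {t,u}→{u}
  live b8: {u}→∅

Interference:
  p: {t,u}
  t: {p,u,v}
  u: {p,t,v}
  v: {t,u}

Registers:
  clique {p,t,u} ⇒ need ≥ 3
  3-colouring: R0={t}  R1={u}  R2={p,v}
  χ = 3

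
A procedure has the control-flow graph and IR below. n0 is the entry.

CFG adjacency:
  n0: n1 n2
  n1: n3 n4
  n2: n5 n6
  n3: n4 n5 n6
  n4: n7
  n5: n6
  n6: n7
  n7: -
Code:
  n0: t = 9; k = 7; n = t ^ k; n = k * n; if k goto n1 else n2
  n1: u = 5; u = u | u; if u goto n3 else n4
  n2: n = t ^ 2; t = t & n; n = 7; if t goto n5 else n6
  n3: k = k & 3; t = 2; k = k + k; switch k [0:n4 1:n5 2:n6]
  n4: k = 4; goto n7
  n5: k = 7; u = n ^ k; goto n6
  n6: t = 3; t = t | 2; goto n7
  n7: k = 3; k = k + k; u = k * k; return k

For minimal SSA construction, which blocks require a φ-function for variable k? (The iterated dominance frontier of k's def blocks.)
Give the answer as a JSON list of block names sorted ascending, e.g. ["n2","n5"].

idom tree: n1←n0 n2←n0 n3←n1 n4←n1 n5←n0 n6←n0 n7←n0
Dom at joins:
  n4: preds {n1,n3}: {n0,n1} ∩ {n0,n1,n3} = {n0,n1}; idom=n1
  n5: preds {n2,n3}: {n0,n2} ∩ {n0,n1,n3} = {n0}; idom=n0
  n6: preds {n2,n3,n5}: {n0,n2} ∩ {n0,n1,n3} ∩ {n0,n5} = {n0}; idom=n0
  n7: preds {n4,n6}: {n0,n1,n4} ∩ {n0,n6} = {n0}; idom=n0

Frontier:
  join n4 pred n1: · stop@n1
  join n4 pred n3: n3 stop@n1
  join n5 pred n2: n2 stop@n0
  join n5 pred n3: n3→n1 stop@n0
  join n6 pred n2: n2 stop@n0
  join n6 pred n3: n3→n1 stop@n0
  join n6 pred n5: n5 stop@n0
  join n7 pred n4: n4→n1 stop@n0
  join n7 pred n6: n6 stop@n0
  n0 → ∅
  n1 → {n5,n6,n7}
  n2 → {n5,n6}
  n3 → {n4,n5,n6}
  n4 → {n7}
  n5 → {n6}
  n6 → {n7}
  n7 → ∅

φ for k: defs {n0,n3,n4,n5,n7}
  DF⁺ = {n4,n5,n6,n7}

Answer: ["n4", "n5", "n6", "n7"]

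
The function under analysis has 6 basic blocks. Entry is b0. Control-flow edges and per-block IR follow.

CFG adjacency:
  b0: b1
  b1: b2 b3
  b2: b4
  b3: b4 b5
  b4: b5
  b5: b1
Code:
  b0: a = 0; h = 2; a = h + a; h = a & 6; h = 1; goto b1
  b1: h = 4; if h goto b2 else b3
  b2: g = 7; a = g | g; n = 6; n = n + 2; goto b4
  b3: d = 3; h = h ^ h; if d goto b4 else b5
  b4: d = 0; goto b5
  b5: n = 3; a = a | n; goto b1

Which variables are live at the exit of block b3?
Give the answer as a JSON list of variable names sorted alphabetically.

Answer: ["a"]

Analysis:
Per-block:
  b0 def {a,h} use ∅
  b1 def {h} use ∅
  b2 def {a,g,n} use ∅
  b3 def {d,h} use {h}
  b4 def {d} use ∅
  b5 def {a,n} use {a}

Liveness:
  live b0: ∅→{a}
  live b1: {a}→{a,h}
  live b2: ∅→{a}
  live b3: {a,h}→{a}
  live b4: {a}→{a}
  live b5: {a}→{a}

live-out(b3) = ["a"]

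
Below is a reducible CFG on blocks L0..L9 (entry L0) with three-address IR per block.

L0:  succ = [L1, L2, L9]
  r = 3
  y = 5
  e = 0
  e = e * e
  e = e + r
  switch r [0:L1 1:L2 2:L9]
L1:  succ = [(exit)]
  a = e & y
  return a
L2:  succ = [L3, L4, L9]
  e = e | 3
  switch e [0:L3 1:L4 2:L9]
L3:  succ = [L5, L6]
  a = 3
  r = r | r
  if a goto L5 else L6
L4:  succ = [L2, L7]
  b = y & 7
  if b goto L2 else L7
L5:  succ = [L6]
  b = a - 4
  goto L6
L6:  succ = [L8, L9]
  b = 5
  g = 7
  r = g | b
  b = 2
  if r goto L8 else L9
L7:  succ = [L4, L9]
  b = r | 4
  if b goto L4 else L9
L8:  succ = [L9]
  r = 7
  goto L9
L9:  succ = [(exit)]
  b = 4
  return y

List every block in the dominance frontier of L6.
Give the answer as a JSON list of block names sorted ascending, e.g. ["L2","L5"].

Answer: ["L9"]

Working:
idom tree: L1←L0 L2←L0 L3←L2 L4←L2 L5←L3 L6←L3 L7←L4 L8←L6 L9←L0
Dom∩ at merges:
  L2: preds {L0,L4}: {L0} ∩ {L0,L2,L4} = {L0}; idom=L0
  L4: preds {L2,L7}: {L0,L2} ∩ {L0,L2,L4,L7} = {L0,L2}; idom=L2
  L6: preds {L3,L5}: {L0,L2,L3} ∩ {L0,L2,L3,L5} = {L0,L2,L3}; idom=L3
  L9: preds {L0,L2,L6,L7,L8}: {L0} ∩ {L0,L2} ∩ {L0,L2,L3,L6} ∩ {L0,L2,L4,L7} ∩ {L0,L2,L3,L6,L8} = {L0}; idom=L0

DF derivation:
  join L2 pred L0: · stop@L0
  join L2 pred L4: L4→L2 stop@L0
  join L4 pred L2: · stop@L2
  join L4 pred L7: L7→L4 stop@L2
  join L6 pred L3: · stop@L3
  join L6 pred L5: L5 stop@L3
  join L9 pred L0: · stop@L0
  join L9 pred L2: L2 stop@L0
  join L9 pred L6: L6→L3→L2 stop@L0
  join L9 pred L7: L7→L4→L2 stop@L0
  join L9 pred L8: L8→L6→L3→L2 stop@L0
  L0 → ∅
  L1 → ∅
  L2 → {L2,L9}
  L3 → {L9}
  L4 → {L2,L4,L9}
  L5 → {L6}
  L6 → {L9}
  L7 → {L4,L9}
  L8 → {L9}
  L9 → ∅

DF(L6) = ["L9"]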